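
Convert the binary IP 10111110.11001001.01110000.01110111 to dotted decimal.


10111110 = 190
11001001 = 201
01110000 = 112
01110111 = 119
IP: 190.201.112.119


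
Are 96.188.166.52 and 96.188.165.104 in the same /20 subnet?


Mask: 255.255.240.0
96.188.166.52 AND mask = 96.188.160.0
96.188.165.104 AND mask = 96.188.160.0
Yes, same subnet (96.188.160.0)


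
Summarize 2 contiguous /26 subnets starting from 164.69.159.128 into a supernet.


Original prefix: /26
Number of subnets: 2 = 2^1
New prefix = 26 - 1 = 25
Supernet: 164.69.159.128/25


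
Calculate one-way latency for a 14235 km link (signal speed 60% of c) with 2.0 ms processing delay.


Speed = 0.6 * 3e5 km/s = 180000 km/s
Propagation delay = 14235 / 180000 = 0.0791 s = 79.0833 ms
Processing delay = 2.0 ms
Total one-way latency = 81.0833 ms


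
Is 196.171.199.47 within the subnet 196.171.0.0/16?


Subnet network: 196.171.0.0
Test IP AND mask: 196.171.0.0
Yes, 196.171.199.47 is in 196.171.0.0/16


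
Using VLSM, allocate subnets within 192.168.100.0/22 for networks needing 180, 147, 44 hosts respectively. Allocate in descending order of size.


180 hosts -> /24 (254 usable): 192.168.100.0/24
147 hosts -> /24 (254 usable): 192.168.101.0/24
44 hosts -> /26 (62 usable): 192.168.102.0/26
Allocation: 192.168.100.0/24 (180 hosts, 254 usable); 192.168.101.0/24 (147 hosts, 254 usable); 192.168.102.0/26 (44 hosts, 62 usable)


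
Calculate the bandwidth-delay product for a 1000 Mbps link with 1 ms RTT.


BDP = bandwidth * RTT
= 1000 Mbps * 1 ms
= 1000 * 1e6 * 1 / 1000 bits
= 1000000 bits
= 125000 bytes
= 122.0703 KB
BDP = 1000000 bits (125000 bytes)


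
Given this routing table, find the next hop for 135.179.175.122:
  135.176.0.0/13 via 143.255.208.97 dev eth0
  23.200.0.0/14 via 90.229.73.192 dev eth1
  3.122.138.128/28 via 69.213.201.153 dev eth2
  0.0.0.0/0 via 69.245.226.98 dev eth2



Longest prefix match for 135.179.175.122:
  /13 135.176.0.0: MATCH
  /14 23.200.0.0: no
  /28 3.122.138.128: no
  /0 0.0.0.0: MATCH
Selected: next-hop 143.255.208.97 via eth0 (matched /13)


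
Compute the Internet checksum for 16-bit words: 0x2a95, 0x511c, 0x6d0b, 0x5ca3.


Sum all words (with carry folding):
+ 0x2a95 = 0x2a95
+ 0x511c = 0x7bb1
+ 0x6d0b = 0xe8bc
+ 0x5ca3 = 0x4560
One's complement: ~0x4560
Checksum = 0xba9f


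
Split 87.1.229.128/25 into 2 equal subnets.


New prefix = 25 + 1 = 26
Each subnet has 64 addresses
  87.1.229.128/26
  87.1.229.192/26
Subnets: 87.1.229.128/26, 87.1.229.192/26


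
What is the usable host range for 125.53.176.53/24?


Network: 125.53.176.0
Broadcast: 125.53.176.255
First usable = network + 1
Last usable = broadcast - 1
Range: 125.53.176.1 to 125.53.176.254


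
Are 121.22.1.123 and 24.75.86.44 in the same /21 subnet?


Mask: 255.255.248.0
121.22.1.123 AND mask = 121.22.0.0
24.75.86.44 AND mask = 24.75.80.0
No, different subnets (121.22.0.0 vs 24.75.80.0)


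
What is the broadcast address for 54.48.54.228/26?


Network: 54.48.54.192/26
Host bits = 6
Set all host bits to 1:
Broadcast: 54.48.54.255


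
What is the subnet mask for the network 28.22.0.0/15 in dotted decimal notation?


/15 means 15 network bits, 17 host bits
Binary: 11111111111111100000000000000000
Mask: 255.254.0.0


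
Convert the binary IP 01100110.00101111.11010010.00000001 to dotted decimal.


01100110 = 102
00101111 = 47
11010010 = 210
00000001 = 1
IP: 102.47.210.1


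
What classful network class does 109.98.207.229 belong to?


First octet: 109
Binary: 01101101
0xxxxxxx -> Class A (1-126)
Class A, default mask 255.0.0.0 (/8)


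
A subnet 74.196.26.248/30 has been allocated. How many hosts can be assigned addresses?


Host bits = 32 - 30 = 2
Total addresses = 2^2 = 4
Usable = total - 2 (network and broadcast)
Usable hosts: 2


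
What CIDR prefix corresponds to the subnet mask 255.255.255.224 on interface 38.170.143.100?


Binary: 11111111.11111111.11111111.11100000
Count leading 1s
Prefix: /27


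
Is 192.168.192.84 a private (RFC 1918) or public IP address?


RFC 1918 private ranges:
  10.0.0.0/8 (10.0.0.0 - 10.255.255.255)
  172.16.0.0/12 (172.16.0.0 - 172.31.255.255)
  192.168.0.0/16 (192.168.0.0 - 192.168.255.255)
Private (in 192.168.0.0/16)


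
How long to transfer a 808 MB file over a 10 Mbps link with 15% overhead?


Effective throughput = 10 * (1 - 15/100) = 8.5 Mbps
File size in Mb = 808 * 8 = 6464 Mb
Time = 6464 / 8.5
Time = 760.4706 seconds


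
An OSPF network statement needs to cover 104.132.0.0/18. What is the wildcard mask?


Subnet mask: 255.255.192.0
Wildcard = 255.255.255.255 - subnet mask
255 - 255 = 0
255 - 255 = 0
255 - 192 = 63
255 - 0 = 255
Wildcard: 0.0.63.255


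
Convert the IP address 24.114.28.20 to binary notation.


24 = 00011000
114 = 01110010
28 = 00011100
20 = 00010100
Binary: 00011000.01110010.00011100.00010100


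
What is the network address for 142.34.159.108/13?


IP:   10001110.00100010.10011111.01101100
Mask: 11111111.11111000.00000000.00000000
AND operation:
Net:  10001110.00100000.00000000.00000000
Network: 142.32.0.0/13


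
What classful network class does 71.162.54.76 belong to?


First octet: 71
Binary: 01000111
0xxxxxxx -> Class A (1-126)
Class A, default mask 255.0.0.0 (/8)


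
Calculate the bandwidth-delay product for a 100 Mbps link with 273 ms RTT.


BDP = bandwidth * RTT
= 100 Mbps * 273 ms
= 100 * 1e6 * 273 / 1000 bits
= 27300000 bits
= 3412500 bytes
= 3332.5195 KB
BDP = 27300000 bits (3412500 bytes)


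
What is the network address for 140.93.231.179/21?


IP:   10001100.01011101.11100111.10110011
Mask: 11111111.11111111.11111000.00000000
AND operation:
Net:  10001100.01011101.11100000.00000000
Network: 140.93.224.0/21


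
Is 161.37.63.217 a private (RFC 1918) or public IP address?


RFC 1918 private ranges:
  10.0.0.0/8 (10.0.0.0 - 10.255.255.255)
  172.16.0.0/12 (172.16.0.0 - 172.31.255.255)
  192.168.0.0/16 (192.168.0.0 - 192.168.255.255)
Public (not in any RFC 1918 range)


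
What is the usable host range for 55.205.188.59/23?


Network: 55.205.188.0
Broadcast: 55.205.189.255
First usable = network + 1
Last usable = broadcast - 1
Range: 55.205.188.1 to 55.205.189.254


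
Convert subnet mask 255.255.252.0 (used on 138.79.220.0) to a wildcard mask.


Subnet mask: 255.255.252.0
Wildcard = 255.255.255.255 - subnet mask
255 - 255 = 0
255 - 255 = 0
255 - 252 = 3
255 - 0 = 255
Wildcard: 0.0.3.255


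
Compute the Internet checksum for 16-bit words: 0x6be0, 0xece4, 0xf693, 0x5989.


Sum all words (with carry folding):
+ 0x6be0 = 0x6be0
+ 0xece4 = 0x58c5
+ 0xf693 = 0x4f59
+ 0x5989 = 0xa8e2
One's complement: ~0xa8e2
Checksum = 0x571d


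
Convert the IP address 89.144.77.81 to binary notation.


89 = 01011001
144 = 10010000
77 = 01001101
81 = 01010001
Binary: 01011001.10010000.01001101.01010001


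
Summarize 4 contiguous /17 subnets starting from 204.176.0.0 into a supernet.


Original prefix: /17
Number of subnets: 4 = 2^2
New prefix = 17 - 2 = 15
Supernet: 204.176.0.0/15


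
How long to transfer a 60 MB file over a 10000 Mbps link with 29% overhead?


Effective throughput = 10000 * (1 - 29/100) = 7100 Mbps
File size in Mb = 60 * 8 = 480 Mb
Time = 480 / 7100
Time = 0.0676 seconds


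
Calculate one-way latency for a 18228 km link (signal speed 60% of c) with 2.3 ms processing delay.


Speed = 0.6 * 3e5 km/s = 180000 km/s
Propagation delay = 18228 / 180000 = 0.1013 s = 101.2667 ms
Processing delay = 2.3 ms
Total one-way latency = 103.5667 ms


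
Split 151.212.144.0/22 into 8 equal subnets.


New prefix = 22 + 3 = 25
Each subnet has 128 addresses
  151.212.144.0/25
  151.212.144.128/25
  151.212.145.0/25
  151.212.145.128/25
  151.212.146.0/25
  151.212.146.128/25
  151.212.147.0/25
  151.212.147.128/25
Subnets: 151.212.144.0/25, 151.212.144.128/25, 151.212.145.0/25, 151.212.145.128/25, 151.212.146.0/25, 151.212.146.128/25, 151.212.147.0/25, 151.212.147.128/25


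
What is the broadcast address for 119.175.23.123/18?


Network: 119.175.0.0/18
Host bits = 14
Set all host bits to 1:
Broadcast: 119.175.63.255


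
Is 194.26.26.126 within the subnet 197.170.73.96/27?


Subnet network: 197.170.73.96
Test IP AND mask: 194.26.26.96
No, 194.26.26.126 is not in 197.170.73.96/27


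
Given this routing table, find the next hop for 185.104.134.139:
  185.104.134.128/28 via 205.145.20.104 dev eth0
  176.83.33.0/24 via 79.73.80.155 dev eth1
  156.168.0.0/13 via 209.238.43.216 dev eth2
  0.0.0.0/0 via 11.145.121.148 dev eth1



Longest prefix match for 185.104.134.139:
  /28 185.104.134.128: MATCH
  /24 176.83.33.0: no
  /13 156.168.0.0: no
  /0 0.0.0.0: MATCH
Selected: next-hop 205.145.20.104 via eth0 (matched /28)


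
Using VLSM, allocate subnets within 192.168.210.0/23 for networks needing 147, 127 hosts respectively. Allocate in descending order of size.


147 hosts -> /24 (254 usable): 192.168.210.0/24
127 hosts -> /24 (254 usable): 192.168.211.0/24
Allocation: 192.168.210.0/24 (147 hosts, 254 usable); 192.168.211.0/24 (127 hosts, 254 usable)


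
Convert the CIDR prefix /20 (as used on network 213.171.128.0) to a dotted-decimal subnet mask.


/20 means 20 network bits, 12 host bits
Binary: 11111111111111111111000000000000
Mask: 255.255.240.0


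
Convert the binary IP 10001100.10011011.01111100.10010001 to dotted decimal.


10001100 = 140
10011011 = 155
01111100 = 124
10010001 = 145
IP: 140.155.124.145


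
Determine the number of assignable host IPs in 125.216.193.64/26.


Host bits = 32 - 26 = 6
Total addresses = 2^6 = 64
Usable = total - 2 (network and broadcast)
Usable hosts: 62


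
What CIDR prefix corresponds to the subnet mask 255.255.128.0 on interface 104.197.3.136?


Binary: 11111111.11111111.10000000.00000000
Count leading 1s
Prefix: /17


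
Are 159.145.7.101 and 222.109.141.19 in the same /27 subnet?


Mask: 255.255.255.224
159.145.7.101 AND mask = 159.145.7.96
222.109.141.19 AND mask = 222.109.141.0
No, different subnets (159.145.7.96 vs 222.109.141.0)


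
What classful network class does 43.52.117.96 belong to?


First octet: 43
Binary: 00101011
0xxxxxxx -> Class A (1-126)
Class A, default mask 255.0.0.0 (/8)


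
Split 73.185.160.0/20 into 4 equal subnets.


New prefix = 20 + 2 = 22
Each subnet has 1024 addresses
  73.185.160.0/22
  73.185.164.0/22
  73.185.168.0/22
  73.185.172.0/22
Subnets: 73.185.160.0/22, 73.185.164.0/22, 73.185.168.0/22, 73.185.172.0/22


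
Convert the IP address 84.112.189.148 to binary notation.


84 = 01010100
112 = 01110000
189 = 10111101
148 = 10010100
Binary: 01010100.01110000.10111101.10010100


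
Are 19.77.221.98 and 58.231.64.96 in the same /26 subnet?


Mask: 255.255.255.192
19.77.221.98 AND mask = 19.77.221.64
58.231.64.96 AND mask = 58.231.64.64
No, different subnets (19.77.221.64 vs 58.231.64.64)


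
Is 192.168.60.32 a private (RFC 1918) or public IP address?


RFC 1918 private ranges:
  10.0.0.0/8 (10.0.0.0 - 10.255.255.255)
  172.16.0.0/12 (172.16.0.0 - 172.31.255.255)
  192.168.0.0/16 (192.168.0.0 - 192.168.255.255)
Private (in 192.168.0.0/16)


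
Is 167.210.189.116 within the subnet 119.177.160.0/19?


Subnet network: 119.177.160.0
Test IP AND mask: 167.210.160.0
No, 167.210.189.116 is not in 119.177.160.0/19


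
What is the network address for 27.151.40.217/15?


IP:   00011011.10010111.00101000.11011001
Mask: 11111111.11111110.00000000.00000000
AND operation:
Net:  00011011.10010110.00000000.00000000
Network: 27.150.0.0/15


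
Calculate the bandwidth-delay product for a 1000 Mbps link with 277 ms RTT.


BDP = bandwidth * RTT
= 1000 Mbps * 277 ms
= 1000 * 1e6 * 277 / 1000 bits
= 277000000 bits
= 34625000 bytes
= 33813.4766 KB
BDP = 277000000 bits (34625000 bytes)


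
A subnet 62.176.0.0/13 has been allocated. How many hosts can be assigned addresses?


Host bits = 32 - 13 = 19
Total addresses = 2^19 = 524288
Usable = total - 2 (network and broadcast)
Usable hosts: 524286


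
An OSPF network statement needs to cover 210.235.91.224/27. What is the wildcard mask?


Subnet mask: 255.255.255.224
Wildcard = 255.255.255.255 - subnet mask
255 - 255 = 0
255 - 255 = 0
255 - 255 = 0
255 - 224 = 31
Wildcard: 0.0.0.31


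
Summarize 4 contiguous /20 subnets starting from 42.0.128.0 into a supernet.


Original prefix: /20
Number of subnets: 4 = 2^2
New prefix = 20 - 2 = 18
Supernet: 42.0.128.0/18


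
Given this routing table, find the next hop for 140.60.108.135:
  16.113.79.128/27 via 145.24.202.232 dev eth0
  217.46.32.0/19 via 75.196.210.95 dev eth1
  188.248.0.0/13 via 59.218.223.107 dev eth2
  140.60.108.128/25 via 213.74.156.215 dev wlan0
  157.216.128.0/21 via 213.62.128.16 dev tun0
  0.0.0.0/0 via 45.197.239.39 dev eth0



Longest prefix match for 140.60.108.135:
  /27 16.113.79.128: no
  /19 217.46.32.0: no
  /13 188.248.0.0: no
  /25 140.60.108.128: MATCH
  /21 157.216.128.0: no
  /0 0.0.0.0: MATCH
Selected: next-hop 213.74.156.215 via wlan0 (matched /25)


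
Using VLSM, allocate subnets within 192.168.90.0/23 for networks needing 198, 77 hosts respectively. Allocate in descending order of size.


198 hosts -> /24 (254 usable): 192.168.90.0/24
77 hosts -> /25 (126 usable): 192.168.91.0/25
Allocation: 192.168.90.0/24 (198 hosts, 254 usable); 192.168.91.0/25 (77 hosts, 126 usable)


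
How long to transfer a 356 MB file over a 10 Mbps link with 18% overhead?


Effective throughput = 10 * (1 - 18/100) = 8.2 Mbps
File size in Mb = 356 * 8 = 2848 Mb
Time = 2848 / 8.2
Time = 347.3171 seconds


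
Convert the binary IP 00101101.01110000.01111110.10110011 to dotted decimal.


00101101 = 45
01110000 = 112
01111110 = 126
10110011 = 179
IP: 45.112.126.179


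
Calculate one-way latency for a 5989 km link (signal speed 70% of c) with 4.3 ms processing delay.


Speed = 0.7 * 3e5 km/s = 210000 km/s
Propagation delay = 5989 / 210000 = 0.0285 s = 28.519 ms
Processing delay = 4.3 ms
Total one-way latency = 32.819 ms


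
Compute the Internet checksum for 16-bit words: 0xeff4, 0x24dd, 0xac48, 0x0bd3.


Sum all words (with carry folding):
+ 0xeff4 = 0xeff4
+ 0x24dd = 0x14d2
+ 0xac48 = 0xc11a
+ 0x0bd3 = 0xcced
One's complement: ~0xcced
Checksum = 0x3312


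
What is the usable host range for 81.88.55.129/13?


Network: 81.88.0.0
Broadcast: 81.95.255.255
First usable = network + 1
Last usable = broadcast - 1
Range: 81.88.0.1 to 81.95.255.254


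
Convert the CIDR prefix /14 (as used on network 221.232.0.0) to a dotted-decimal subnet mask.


/14 means 14 network bits, 18 host bits
Binary: 11111111111111000000000000000000
Mask: 255.252.0.0


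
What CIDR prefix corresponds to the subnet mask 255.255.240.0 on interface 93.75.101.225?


Binary: 11111111.11111111.11110000.00000000
Count leading 1s
Prefix: /20


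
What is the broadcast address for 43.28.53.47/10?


Network: 43.0.0.0/10
Host bits = 22
Set all host bits to 1:
Broadcast: 43.63.255.255


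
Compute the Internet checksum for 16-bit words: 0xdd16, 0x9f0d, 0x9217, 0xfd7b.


Sum all words (with carry folding):
+ 0xdd16 = 0xdd16
+ 0x9f0d = 0x7c24
+ 0x9217 = 0x0e3c
+ 0xfd7b = 0x0bb8
One's complement: ~0x0bb8
Checksum = 0xf447


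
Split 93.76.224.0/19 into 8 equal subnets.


New prefix = 19 + 3 = 22
Each subnet has 1024 addresses
  93.76.224.0/22
  93.76.228.0/22
  93.76.232.0/22
  93.76.236.0/22
  93.76.240.0/22
  93.76.244.0/22
  93.76.248.0/22
  93.76.252.0/22
Subnets: 93.76.224.0/22, 93.76.228.0/22, 93.76.232.0/22, 93.76.236.0/22, 93.76.240.0/22, 93.76.244.0/22, 93.76.248.0/22, 93.76.252.0/22


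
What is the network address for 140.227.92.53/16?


IP:   10001100.11100011.01011100.00110101
Mask: 11111111.11111111.00000000.00000000
AND operation:
Net:  10001100.11100011.00000000.00000000
Network: 140.227.0.0/16


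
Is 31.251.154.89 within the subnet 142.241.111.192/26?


Subnet network: 142.241.111.192
Test IP AND mask: 31.251.154.64
No, 31.251.154.89 is not in 142.241.111.192/26


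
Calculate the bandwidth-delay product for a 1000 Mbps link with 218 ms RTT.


BDP = bandwidth * RTT
= 1000 Mbps * 218 ms
= 1000 * 1e6 * 218 / 1000 bits
= 218000000 bits
= 27250000 bytes
= 26611.3281 KB
BDP = 218000000 bits (27250000 bytes)


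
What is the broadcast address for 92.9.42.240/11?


Network: 92.0.0.0/11
Host bits = 21
Set all host bits to 1:
Broadcast: 92.31.255.255


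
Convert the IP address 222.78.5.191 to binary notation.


222 = 11011110
78 = 01001110
5 = 00000101
191 = 10111111
Binary: 11011110.01001110.00000101.10111111


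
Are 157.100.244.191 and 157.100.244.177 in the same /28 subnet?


Mask: 255.255.255.240
157.100.244.191 AND mask = 157.100.244.176
157.100.244.177 AND mask = 157.100.244.176
Yes, same subnet (157.100.244.176)


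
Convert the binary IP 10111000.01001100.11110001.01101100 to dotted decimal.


10111000 = 184
01001100 = 76
11110001 = 241
01101100 = 108
IP: 184.76.241.108


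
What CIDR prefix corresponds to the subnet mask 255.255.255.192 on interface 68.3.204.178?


Binary: 11111111.11111111.11111111.11000000
Count leading 1s
Prefix: /26


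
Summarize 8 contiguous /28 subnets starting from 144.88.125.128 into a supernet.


Original prefix: /28
Number of subnets: 8 = 2^3
New prefix = 28 - 3 = 25
Supernet: 144.88.125.128/25


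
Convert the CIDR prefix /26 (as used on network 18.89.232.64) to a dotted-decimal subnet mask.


/26 means 26 network bits, 6 host bits
Binary: 11111111111111111111111111000000
Mask: 255.255.255.192


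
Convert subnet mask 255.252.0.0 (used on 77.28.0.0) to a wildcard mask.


Subnet mask: 255.252.0.0
Wildcard = 255.255.255.255 - subnet mask
255 - 255 = 0
255 - 252 = 3
255 - 0 = 255
255 - 0 = 255
Wildcard: 0.3.255.255


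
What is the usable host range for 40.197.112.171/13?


Network: 40.192.0.0
Broadcast: 40.199.255.255
First usable = network + 1
Last usable = broadcast - 1
Range: 40.192.0.1 to 40.199.255.254


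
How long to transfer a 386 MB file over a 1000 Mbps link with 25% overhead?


Effective throughput = 1000 * (1 - 25/100) = 750 Mbps
File size in Mb = 386 * 8 = 3088 Mb
Time = 3088 / 750
Time = 4.1173 seconds


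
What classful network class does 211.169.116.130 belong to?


First octet: 211
Binary: 11010011
110xxxxx -> Class C (192-223)
Class C, default mask 255.255.255.0 (/24)


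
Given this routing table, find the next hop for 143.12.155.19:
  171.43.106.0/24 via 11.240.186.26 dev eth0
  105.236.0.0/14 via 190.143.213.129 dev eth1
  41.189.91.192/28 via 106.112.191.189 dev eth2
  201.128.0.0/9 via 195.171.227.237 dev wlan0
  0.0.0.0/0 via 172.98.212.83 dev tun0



Longest prefix match for 143.12.155.19:
  /24 171.43.106.0: no
  /14 105.236.0.0: no
  /28 41.189.91.192: no
  /9 201.128.0.0: no
  /0 0.0.0.0: MATCH
Selected: next-hop 172.98.212.83 via tun0 (matched /0)


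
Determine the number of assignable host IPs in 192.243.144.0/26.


Host bits = 32 - 26 = 6
Total addresses = 2^6 = 64
Usable = total - 2 (network and broadcast)
Usable hosts: 62


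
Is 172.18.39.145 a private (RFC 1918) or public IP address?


RFC 1918 private ranges:
  10.0.0.0/8 (10.0.0.0 - 10.255.255.255)
  172.16.0.0/12 (172.16.0.0 - 172.31.255.255)
  192.168.0.0/16 (192.168.0.0 - 192.168.255.255)
Private (in 172.16.0.0/12)


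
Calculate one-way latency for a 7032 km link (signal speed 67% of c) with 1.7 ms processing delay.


Speed = 0.67 * 3e5 km/s = 201000 km/s
Propagation delay = 7032 / 201000 = 0.035 s = 34.9851 ms
Processing delay = 1.7 ms
Total one-way latency = 36.6851 ms


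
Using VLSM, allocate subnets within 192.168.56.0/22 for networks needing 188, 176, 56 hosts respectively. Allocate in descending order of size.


188 hosts -> /24 (254 usable): 192.168.56.0/24
176 hosts -> /24 (254 usable): 192.168.57.0/24
56 hosts -> /26 (62 usable): 192.168.58.0/26
Allocation: 192.168.56.0/24 (188 hosts, 254 usable); 192.168.57.0/24 (176 hosts, 254 usable); 192.168.58.0/26 (56 hosts, 62 usable)


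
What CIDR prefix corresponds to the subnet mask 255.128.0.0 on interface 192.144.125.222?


Binary: 11111111.10000000.00000000.00000000
Count leading 1s
Prefix: /9


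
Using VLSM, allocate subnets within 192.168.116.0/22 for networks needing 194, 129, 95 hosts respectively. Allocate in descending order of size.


194 hosts -> /24 (254 usable): 192.168.116.0/24
129 hosts -> /24 (254 usable): 192.168.117.0/24
95 hosts -> /25 (126 usable): 192.168.118.0/25
Allocation: 192.168.116.0/24 (194 hosts, 254 usable); 192.168.117.0/24 (129 hosts, 254 usable); 192.168.118.0/25 (95 hosts, 126 usable)


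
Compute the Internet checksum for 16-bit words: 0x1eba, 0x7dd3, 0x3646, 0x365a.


Sum all words (with carry folding):
+ 0x1eba = 0x1eba
+ 0x7dd3 = 0x9c8d
+ 0x3646 = 0xd2d3
+ 0x365a = 0x092e
One's complement: ~0x092e
Checksum = 0xf6d1


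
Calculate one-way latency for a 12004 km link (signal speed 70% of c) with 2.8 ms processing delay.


Speed = 0.7 * 3e5 km/s = 210000 km/s
Propagation delay = 12004 / 210000 = 0.0572 s = 57.1619 ms
Processing delay = 2.8 ms
Total one-way latency = 59.9619 ms


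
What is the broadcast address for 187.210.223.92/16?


Network: 187.210.0.0/16
Host bits = 16
Set all host bits to 1:
Broadcast: 187.210.255.255


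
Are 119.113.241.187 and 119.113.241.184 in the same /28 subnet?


Mask: 255.255.255.240
119.113.241.187 AND mask = 119.113.241.176
119.113.241.184 AND mask = 119.113.241.176
Yes, same subnet (119.113.241.176)


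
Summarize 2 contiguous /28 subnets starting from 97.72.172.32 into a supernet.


Original prefix: /28
Number of subnets: 2 = 2^1
New prefix = 28 - 1 = 27
Supernet: 97.72.172.32/27


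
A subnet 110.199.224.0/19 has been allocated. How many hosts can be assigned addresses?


Host bits = 32 - 19 = 13
Total addresses = 2^13 = 8192
Usable = total - 2 (network and broadcast)
Usable hosts: 8190


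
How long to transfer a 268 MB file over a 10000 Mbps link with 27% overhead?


Effective throughput = 10000 * (1 - 27/100) = 7300 Mbps
File size in Mb = 268 * 8 = 2144 Mb
Time = 2144 / 7300
Time = 0.2937 seconds


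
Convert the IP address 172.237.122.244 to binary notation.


172 = 10101100
237 = 11101101
122 = 01111010
244 = 11110100
Binary: 10101100.11101101.01111010.11110100


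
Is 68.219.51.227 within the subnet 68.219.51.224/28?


Subnet network: 68.219.51.224
Test IP AND mask: 68.219.51.224
Yes, 68.219.51.227 is in 68.219.51.224/28


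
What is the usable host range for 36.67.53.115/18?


Network: 36.67.0.0
Broadcast: 36.67.63.255
First usable = network + 1
Last usable = broadcast - 1
Range: 36.67.0.1 to 36.67.63.254


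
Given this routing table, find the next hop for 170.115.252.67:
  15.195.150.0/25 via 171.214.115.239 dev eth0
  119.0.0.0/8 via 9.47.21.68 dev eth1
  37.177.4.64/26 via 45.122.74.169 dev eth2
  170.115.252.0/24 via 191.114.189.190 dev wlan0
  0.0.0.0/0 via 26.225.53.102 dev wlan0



Longest prefix match for 170.115.252.67:
  /25 15.195.150.0: no
  /8 119.0.0.0: no
  /26 37.177.4.64: no
  /24 170.115.252.0: MATCH
  /0 0.0.0.0: MATCH
Selected: next-hop 191.114.189.190 via wlan0 (matched /24)


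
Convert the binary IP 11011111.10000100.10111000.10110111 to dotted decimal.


11011111 = 223
10000100 = 132
10111000 = 184
10110111 = 183
IP: 223.132.184.183


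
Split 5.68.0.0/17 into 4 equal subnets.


New prefix = 17 + 2 = 19
Each subnet has 8192 addresses
  5.68.0.0/19
  5.68.32.0/19
  5.68.64.0/19
  5.68.96.0/19
Subnets: 5.68.0.0/19, 5.68.32.0/19, 5.68.64.0/19, 5.68.96.0/19


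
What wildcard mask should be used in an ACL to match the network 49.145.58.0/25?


Subnet mask: 255.255.255.128
Wildcard = 255.255.255.255 - subnet mask
255 - 255 = 0
255 - 255 = 0
255 - 255 = 0
255 - 128 = 127
Wildcard: 0.0.0.127


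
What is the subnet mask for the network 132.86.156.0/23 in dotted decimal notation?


/23 means 23 network bits, 9 host bits
Binary: 11111111111111111111111000000000
Mask: 255.255.254.0


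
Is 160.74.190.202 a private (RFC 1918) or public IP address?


RFC 1918 private ranges:
  10.0.0.0/8 (10.0.0.0 - 10.255.255.255)
  172.16.0.0/12 (172.16.0.0 - 172.31.255.255)
  192.168.0.0/16 (192.168.0.0 - 192.168.255.255)
Public (not in any RFC 1918 range)


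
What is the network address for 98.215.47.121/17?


IP:   01100010.11010111.00101111.01111001
Mask: 11111111.11111111.10000000.00000000
AND operation:
Net:  01100010.11010111.00000000.00000000
Network: 98.215.0.0/17


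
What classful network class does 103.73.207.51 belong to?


First octet: 103
Binary: 01100111
0xxxxxxx -> Class A (1-126)
Class A, default mask 255.0.0.0 (/8)


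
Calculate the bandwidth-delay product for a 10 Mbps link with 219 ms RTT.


BDP = bandwidth * RTT
= 10 Mbps * 219 ms
= 10 * 1e6 * 219 / 1000 bits
= 2190000 bits
= 273750 bytes
= 267.334 KB
BDP = 2190000 bits (273750 bytes)


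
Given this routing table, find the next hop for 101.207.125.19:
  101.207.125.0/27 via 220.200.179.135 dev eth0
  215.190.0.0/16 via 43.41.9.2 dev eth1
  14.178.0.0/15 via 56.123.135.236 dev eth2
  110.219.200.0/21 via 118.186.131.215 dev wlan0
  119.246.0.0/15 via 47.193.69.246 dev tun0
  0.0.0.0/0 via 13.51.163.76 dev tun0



Longest prefix match for 101.207.125.19:
  /27 101.207.125.0: MATCH
  /16 215.190.0.0: no
  /15 14.178.0.0: no
  /21 110.219.200.0: no
  /15 119.246.0.0: no
  /0 0.0.0.0: MATCH
Selected: next-hop 220.200.179.135 via eth0 (matched /27)


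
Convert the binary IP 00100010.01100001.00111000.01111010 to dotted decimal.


00100010 = 34
01100001 = 97
00111000 = 56
01111010 = 122
IP: 34.97.56.122


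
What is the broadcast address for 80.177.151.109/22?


Network: 80.177.148.0/22
Host bits = 10
Set all host bits to 1:
Broadcast: 80.177.151.255


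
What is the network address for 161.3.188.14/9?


IP:   10100001.00000011.10111100.00001110
Mask: 11111111.10000000.00000000.00000000
AND operation:
Net:  10100001.00000000.00000000.00000000
Network: 161.0.0.0/9


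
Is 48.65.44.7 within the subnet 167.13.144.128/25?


Subnet network: 167.13.144.128
Test IP AND mask: 48.65.44.0
No, 48.65.44.7 is not in 167.13.144.128/25


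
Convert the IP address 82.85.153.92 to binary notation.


82 = 01010010
85 = 01010101
153 = 10011001
92 = 01011100
Binary: 01010010.01010101.10011001.01011100


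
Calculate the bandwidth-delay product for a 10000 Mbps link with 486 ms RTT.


BDP = bandwidth * RTT
= 10000 Mbps * 486 ms
= 10000 * 1e6 * 486 / 1000 bits
= 4860000000 bits
= 607500000 bytes
= 593261.7188 KB
BDP = 4860000000 bits (607500000 bytes)


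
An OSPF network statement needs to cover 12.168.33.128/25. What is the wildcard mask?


Subnet mask: 255.255.255.128
Wildcard = 255.255.255.255 - subnet mask
255 - 255 = 0
255 - 255 = 0
255 - 255 = 0
255 - 128 = 127
Wildcard: 0.0.0.127


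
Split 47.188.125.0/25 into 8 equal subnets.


New prefix = 25 + 3 = 28
Each subnet has 16 addresses
  47.188.125.0/28
  47.188.125.16/28
  47.188.125.32/28
  47.188.125.48/28
  47.188.125.64/28
  47.188.125.80/28
  47.188.125.96/28
  47.188.125.112/28
Subnets: 47.188.125.0/28, 47.188.125.16/28, 47.188.125.32/28, 47.188.125.48/28, 47.188.125.64/28, 47.188.125.80/28, 47.188.125.96/28, 47.188.125.112/28


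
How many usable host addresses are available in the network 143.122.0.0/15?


Host bits = 32 - 15 = 17
Total addresses = 2^17 = 131072
Usable = total - 2 (network and broadcast)
Usable hosts: 131070


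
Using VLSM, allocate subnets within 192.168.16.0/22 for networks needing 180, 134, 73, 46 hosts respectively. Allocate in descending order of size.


180 hosts -> /24 (254 usable): 192.168.16.0/24
134 hosts -> /24 (254 usable): 192.168.17.0/24
73 hosts -> /25 (126 usable): 192.168.18.0/25
46 hosts -> /26 (62 usable): 192.168.18.128/26
Allocation: 192.168.16.0/24 (180 hosts, 254 usable); 192.168.17.0/24 (134 hosts, 254 usable); 192.168.18.0/25 (73 hosts, 126 usable); 192.168.18.128/26 (46 hosts, 62 usable)


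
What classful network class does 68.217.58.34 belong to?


First octet: 68
Binary: 01000100
0xxxxxxx -> Class A (1-126)
Class A, default mask 255.0.0.0 (/8)


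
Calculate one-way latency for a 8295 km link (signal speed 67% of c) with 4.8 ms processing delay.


Speed = 0.67 * 3e5 km/s = 201000 km/s
Propagation delay = 8295 / 201000 = 0.0413 s = 41.2687 ms
Processing delay = 4.8 ms
Total one-way latency = 46.0687 ms


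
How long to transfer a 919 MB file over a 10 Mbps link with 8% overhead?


Effective throughput = 10 * (1 - 8/100) = 9.2 Mbps
File size in Mb = 919 * 8 = 7352 Mb
Time = 7352 / 9.2
Time = 799.1304 seconds


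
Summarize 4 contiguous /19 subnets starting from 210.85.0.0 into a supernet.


Original prefix: /19
Number of subnets: 4 = 2^2
New prefix = 19 - 2 = 17
Supernet: 210.85.0.0/17


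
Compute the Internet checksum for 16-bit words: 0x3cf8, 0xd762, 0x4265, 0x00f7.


Sum all words (with carry folding):
+ 0x3cf8 = 0x3cf8
+ 0xd762 = 0x145b
+ 0x4265 = 0x56c0
+ 0x00f7 = 0x57b7
One's complement: ~0x57b7
Checksum = 0xa848


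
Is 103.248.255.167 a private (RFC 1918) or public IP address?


RFC 1918 private ranges:
  10.0.0.0/8 (10.0.0.0 - 10.255.255.255)
  172.16.0.0/12 (172.16.0.0 - 172.31.255.255)
  192.168.0.0/16 (192.168.0.0 - 192.168.255.255)
Public (not in any RFC 1918 range)


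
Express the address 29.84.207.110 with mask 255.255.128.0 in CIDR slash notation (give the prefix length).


Binary: 11111111.11111111.10000000.00000000
Count leading 1s
Prefix: /17


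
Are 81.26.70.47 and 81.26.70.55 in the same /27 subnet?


Mask: 255.255.255.224
81.26.70.47 AND mask = 81.26.70.32
81.26.70.55 AND mask = 81.26.70.32
Yes, same subnet (81.26.70.32)


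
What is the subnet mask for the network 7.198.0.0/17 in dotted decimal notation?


/17 means 17 network bits, 15 host bits
Binary: 11111111111111111000000000000000
Mask: 255.255.128.0


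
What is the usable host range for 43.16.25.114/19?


Network: 43.16.0.0
Broadcast: 43.16.31.255
First usable = network + 1
Last usable = broadcast - 1
Range: 43.16.0.1 to 43.16.31.254


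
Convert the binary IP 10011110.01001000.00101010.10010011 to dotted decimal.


10011110 = 158
01001000 = 72
00101010 = 42
10010011 = 147
IP: 158.72.42.147


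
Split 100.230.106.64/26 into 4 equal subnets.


New prefix = 26 + 2 = 28
Each subnet has 16 addresses
  100.230.106.64/28
  100.230.106.80/28
  100.230.106.96/28
  100.230.106.112/28
Subnets: 100.230.106.64/28, 100.230.106.80/28, 100.230.106.96/28, 100.230.106.112/28


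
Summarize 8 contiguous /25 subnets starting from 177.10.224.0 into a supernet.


Original prefix: /25
Number of subnets: 8 = 2^3
New prefix = 25 - 3 = 22
Supernet: 177.10.224.0/22


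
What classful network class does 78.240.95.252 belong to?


First octet: 78
Binary: 01001110
0xxxxxxx -> Class A (1-126)
Class A, default mask 255.0.0.0 (/8)


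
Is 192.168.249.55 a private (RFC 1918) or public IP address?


RFC 1918 private ranges:
  10.0.0.0/8 (10.0.0.0 - 10.255.255.255)
  172.16.0.0/12 (172.16.0.0 - 172.31.255.255)
  192.168.0.0/16 (192.168.0.0 - 192.168.255.255)
Private (in 192.168.0.0/16)


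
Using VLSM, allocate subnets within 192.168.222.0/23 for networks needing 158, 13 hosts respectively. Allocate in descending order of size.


158 hosts -> /24 (254 usable): 192.168.222.0/24
13 hosts -> /28 (14 usable): 192.168.223.0/28
Allocation: 192.168.222.0/24 (158 hosts, 254 usable); 192.168.223.0/28 (13 hosts, 14 usable)


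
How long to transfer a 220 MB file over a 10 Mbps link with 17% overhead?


Effective throughput = 10 * (1 - 17/100) = 8.3 Mbps
File size in Mb = 220 * 8 = 1760 Mb
Time = 1760 / 8.3
Time = 212.0482 seconds


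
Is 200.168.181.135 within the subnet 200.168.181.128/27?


Subnet network: 200.168.181.128
Test IP AND mask: 200.168.181.128
Yes, 200.168.181.135 is in 200.168.181.128/27


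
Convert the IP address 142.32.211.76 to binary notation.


142 = 10001110
32 = 00100000
211 = 11010011
76 = 01001100
Binary: 10001110.00100000.11010011.01001100


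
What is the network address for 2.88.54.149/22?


IP:   00000010.01011000.00110110.10010101
Mask: 11111111.11111111.11111100.00000000
AND operation:
Net:  00000010.01011000.00110100.00000000
Network: 2.88.52.0/22


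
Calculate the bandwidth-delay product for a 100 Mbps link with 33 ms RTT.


BDP = bandwidth * RTT
= 100 Mbps * 33 ms
= 100 * 1e6 * 33 / 1000 bits
= 3300000 bits
= 412500 bytes
= 402.832 KB
BDP = 3300000 bits (412500 bytes)


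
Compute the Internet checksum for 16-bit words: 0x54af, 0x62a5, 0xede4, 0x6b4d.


Sum all words (with carry folding):
+ 0x54af = 0x54af
+ 0x62a5 = 0xb754
+ 0xede4 = 0xa539
+ 0x6b4d = 0x1087
One's complement: ~0x1087
Checksum = 0xef78


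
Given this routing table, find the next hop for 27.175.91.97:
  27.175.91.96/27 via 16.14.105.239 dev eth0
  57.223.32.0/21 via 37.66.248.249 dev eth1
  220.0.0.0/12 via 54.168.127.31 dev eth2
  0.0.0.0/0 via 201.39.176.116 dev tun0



Longest prefix match for 27.175.91.97:
  /27 27.175.91.96: MATCH
  /21 57.223.32.0: no
  /12 220.0.0.0: no
  /0 0.0.0.0: MATCH
Selected: next-hop 16.14.105.239 via eth0 (matched /27)


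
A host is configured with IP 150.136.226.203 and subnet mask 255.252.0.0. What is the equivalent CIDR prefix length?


Binary: 11111111.11111100.00000000.00000000
Count leading 1s
Prefix: /14


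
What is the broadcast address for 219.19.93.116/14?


Network: 219.16.0.0/14
Host bits = 18
Set all host bits to 1:
Broadcast: 219.19.255.255


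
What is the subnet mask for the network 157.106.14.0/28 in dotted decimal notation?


/28 means 28 network bits, 4 host bits
Binary: 11111111111111111111111111110000
Mask: 255.255.255.240


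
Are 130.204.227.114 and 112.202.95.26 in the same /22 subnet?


Mask: 255.255.252.0
130.204.227.114 AND mask = 130.204.224.0
112.202.95.26 AND mask = 112.202.92.0
No, different subnets (130.204.224.0 vs 112.202.92.0)


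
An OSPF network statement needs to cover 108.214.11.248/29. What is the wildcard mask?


Subnet mask: 255.255.255.248
Wildcard = 255.255.255.255 - subnet mask
255 - 255 = 0
255 - 255 = 0
255 - 255 = 0
255 - 248 = 7
Wildcard: 0.0.0.7


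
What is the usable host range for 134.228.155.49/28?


Network: 134.228.155.48
Broadcast: 134.228.155.63
First usable = network + 1
Last usable = broadcast - 1
Range: 134.228.155.49 to 134.228.155.62


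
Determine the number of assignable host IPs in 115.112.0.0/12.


Host bits = 32 - 12 = 20
Total addresses = 2^20 = 1048576
Usable = total - 2 (network and broadcast)
Usable hosts: 1048574


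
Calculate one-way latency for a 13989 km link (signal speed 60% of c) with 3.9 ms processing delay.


Speed = 0.6 * 3e5 km/s = 180000 km/s
Propagation delay = 13989 / 180000 = 0.0777 s = 77.7167 ms
Processing delay = 3.9 ms
Total one-way latency = 81.6167 ms


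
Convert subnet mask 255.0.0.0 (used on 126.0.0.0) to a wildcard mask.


Subnet mask: 255.0.0.0
Wildcard = 255.255.255.255 - subnet mask
255 - 255 = 0
255 - 0 = 255
255 - 0 = 255
255 - 0 = 255
Wildcard: 0.255.255.255


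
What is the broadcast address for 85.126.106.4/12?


Network: 85.112.0.0/12
Host bits = 20
Set all host bits to 1:
Broadcast: 85.127.255.255


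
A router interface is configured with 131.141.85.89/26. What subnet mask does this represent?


/26 means 26 network bits, 6 host bits
Binary: 11111111111111111111111111000000
Mask: 255.255.255.192


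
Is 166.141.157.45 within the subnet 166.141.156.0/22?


Subnet network: 166.141.156.0
Test IP AND mask: 166.141.156.0
Yes, 166.141.157.45 is in 166.141.156.0/22


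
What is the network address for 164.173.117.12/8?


IP:   10100100.10101101.01110101.00001100
Mask: 11111111.00000000.00000000.00000000
AND operation:
Net:  10100100.00000000.00000000.00000000
Network: 164.0.0.0/8


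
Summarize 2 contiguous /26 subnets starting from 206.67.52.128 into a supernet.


Original prefix: /26
Number of subnets: 2 = 2^1
New prefix = 26 - 1 = 25
Supernet: 206.67.52.128/25


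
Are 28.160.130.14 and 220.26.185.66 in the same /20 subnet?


Mask: 255.255.240.0
28.160.130.14 AND mask = 28.160.128.0
220.26.185.66 AND mask = 220.26.176.0
No, different subnets (28.160.128.0 vs 220.26.176.0)


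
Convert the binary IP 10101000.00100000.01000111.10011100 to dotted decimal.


10101000 = 168
00100000 = 32
01000111 = 71
10011100 = 156
IP: 168.32.71.156


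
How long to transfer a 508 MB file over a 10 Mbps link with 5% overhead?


Effective throughput = 10 * (1 - 5/100) = 9.5 Mbps
File size in Mb = 508 * 8 = 4064 Mb
Time = 4064 / 9.5
Time = 427.7895 seconds


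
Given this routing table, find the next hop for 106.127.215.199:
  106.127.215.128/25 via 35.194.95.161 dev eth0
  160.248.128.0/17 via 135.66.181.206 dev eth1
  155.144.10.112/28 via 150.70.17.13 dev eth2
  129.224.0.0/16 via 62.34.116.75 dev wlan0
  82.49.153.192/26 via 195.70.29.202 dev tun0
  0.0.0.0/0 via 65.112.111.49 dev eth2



Longest prefix match for 106.127.215.199:
  /25 106.127.215.128: MATCH
  /17 160.248.128.0: no
  /28 155.144.10.112: no
  /16 129.224.0.0: no
  /26 82.49.153.192: no
  /0 0.0.0.0: MATCH
Selected: next-hop 35.194.95.161 via eth0 (matched /25)


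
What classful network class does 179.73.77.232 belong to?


First octet: 179
Binary: 10110011
10xxxxxx -> Class B (128-191)
Class B, default mask 255.255.0.0 (/16)


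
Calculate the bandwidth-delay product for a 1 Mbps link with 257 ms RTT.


BDP = bandwidth * RTT
= 1 Mbps * 257 ms
= 1 * 1e6 * 257 / 1000 bits
= 257000 bits
= 32125 bytes
= 31.3721 KB
BDP = 257000 bits (32125 bytes)


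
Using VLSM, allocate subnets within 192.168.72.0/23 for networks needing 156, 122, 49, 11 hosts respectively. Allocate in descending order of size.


156 hosts -> /24 (254 usable): 192.168.72.0/24
122 hosts -> /25 (126 usable): 192.168.73.0/25
49 hosts -> /26 (62 usable): 192.168.73.128/26
11 hosts -> /28 (14 usable): 192.168.73.192/28
Allocation: 192.168.72.0/24 (156 hosts, 254 usable); 192.168.73.0/25 (122 hosts, 126 usable); 192.168.73.128/26 (49 hosts, 62 usable); 192.168.73.192/28 (11 hosts, 14 usable)


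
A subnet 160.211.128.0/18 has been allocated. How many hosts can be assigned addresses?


Host bits = 32 - 18 = 14
Total addresses = 2^14 = 16384
Usable = total - 2 (network and broadcast)
Usable hosts: 16382


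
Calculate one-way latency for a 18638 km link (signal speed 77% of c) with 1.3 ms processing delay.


Speed = 0.77 * 3e5 km/s = 231000 km/s
Propagation delay = 18638 / 231000 = 0.0807 s = 80.684 ms
Processing delay = 1.3 ms
Total one-way latency = 81.984 ms


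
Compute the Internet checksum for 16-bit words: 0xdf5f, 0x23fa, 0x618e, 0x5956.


Sum all words (with carry folding):
+ 0xdf5f = 0xdf5f
+ 0x23fa = 0x035a
+ 0x618e = 0x64e8
+ 0x5956 = 0xbe3e
One's complement: ~0xbe3e
Checksum = 0x41c1


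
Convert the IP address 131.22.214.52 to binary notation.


131 = 10000011
22 = 00010110
214 = 11010110
52 = 00110100
Binary: 10000011.00010110.11010110.00110100


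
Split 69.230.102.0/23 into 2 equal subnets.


New prefix = 23 + 1 = 24
Each subnet has 256 addresses
  69.230.102.0/24
  69.230.103.0/24
Subnets: 69.230.102.0/24, 69.230.103.0/24


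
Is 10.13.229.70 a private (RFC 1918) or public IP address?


RFC 1918 private ranges:
  10.0.0.0/8 (10.0.0.0 - 10.255.255.255)
  172.16.0.0/12 (172.16.0.0 - 172.31.255.255)
  192.168.0.0/16 (192.168.0.0 - 192.168.255.255)
Private (in 10.0.0.0/8)


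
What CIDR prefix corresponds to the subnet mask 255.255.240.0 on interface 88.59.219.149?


Binary: 11111111.11111111.11110000.00000000
Count leading 1s
Prefix: /20
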